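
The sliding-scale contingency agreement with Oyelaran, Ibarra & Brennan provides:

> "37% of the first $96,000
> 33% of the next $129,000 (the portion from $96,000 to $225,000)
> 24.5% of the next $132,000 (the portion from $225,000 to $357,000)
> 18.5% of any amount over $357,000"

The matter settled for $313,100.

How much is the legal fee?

First $96,000 at 37% = $35,520.00
Next $129,000 at 33% = $42,570.00
Remaining $88,100 at 24.5% = $21,584.50
Fee: $35,520.00 + $42,570.00 + $21,584.50 = $99,674.50

$99,674.50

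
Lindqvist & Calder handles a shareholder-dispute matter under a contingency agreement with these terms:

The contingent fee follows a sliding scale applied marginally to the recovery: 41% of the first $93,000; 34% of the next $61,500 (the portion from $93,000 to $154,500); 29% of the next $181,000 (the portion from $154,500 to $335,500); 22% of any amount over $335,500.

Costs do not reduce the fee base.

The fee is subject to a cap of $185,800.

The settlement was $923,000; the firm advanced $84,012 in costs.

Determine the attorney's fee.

Fee base is the gross recovery, $923,000; costs are reimbursed separately.
First $93,000 at 41% = $38,130.00
Next $61,500 at 34% = $20,910.00
Next $181,000 at 29% = $52,490.00
Remaining $587,500 at 22% = $129,250.00
Fee: $38,130.00 + $20,910.00 + $52,490.00 + $129,250.00 = $240,780.00
$240,780.00 exceeds the $185,800 cap, so the fee is capped at $185,800.00.

$185,800.00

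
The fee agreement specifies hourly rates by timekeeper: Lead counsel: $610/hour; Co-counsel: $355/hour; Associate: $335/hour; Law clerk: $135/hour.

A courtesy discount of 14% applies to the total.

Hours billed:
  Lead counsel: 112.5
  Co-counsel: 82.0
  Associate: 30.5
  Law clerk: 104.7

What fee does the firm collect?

Lead counsel: 112.5 × $610 = $68,625.00
Co-counsel: 82.0 × $355 = $29,110.00
Associate: 30.5 × $335 = $10,217.50
Law clerk: 104.7 × $135 = $14,134.50
Subtotal: $122,087.00
Less 14% discount: −$17,092.18
Total: $122,087.00 − $17,092.18 = $104,994.82

$104,994.82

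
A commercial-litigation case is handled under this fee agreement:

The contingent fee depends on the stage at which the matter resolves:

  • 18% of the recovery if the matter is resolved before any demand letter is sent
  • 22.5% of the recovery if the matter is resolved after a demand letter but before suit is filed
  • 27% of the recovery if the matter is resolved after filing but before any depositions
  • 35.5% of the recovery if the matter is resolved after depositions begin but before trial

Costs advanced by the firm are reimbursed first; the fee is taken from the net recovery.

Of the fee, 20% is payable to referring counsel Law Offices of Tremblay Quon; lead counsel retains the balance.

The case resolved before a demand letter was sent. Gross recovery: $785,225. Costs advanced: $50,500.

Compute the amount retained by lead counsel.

$105,800.40

Fee base (net of costs): $785,225 − $50,500 = $734,725
The matter resolved before a demand letter was sent, so the 18% rate applies.
$734,725 × 18% = $132,250.50
Referral share: 20% of $132,250.50 = $26,450.10; lead counsel retains $132,250.50 − $26,450.10 = $105,800.40.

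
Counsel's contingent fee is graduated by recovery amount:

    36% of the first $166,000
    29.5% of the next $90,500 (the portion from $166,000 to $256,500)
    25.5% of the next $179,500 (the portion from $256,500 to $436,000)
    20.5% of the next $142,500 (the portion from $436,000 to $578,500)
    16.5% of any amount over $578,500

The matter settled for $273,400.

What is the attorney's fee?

$90,767.00

First $166,000 at 36% = $59,760.00
Next $90,500 at 29.5% = $26,697.50
Remaining $16,900 at 25.5% = $4,309.50
Fee: $59,760.00 + $26,697.50 + $4,309.50 = $90,767.00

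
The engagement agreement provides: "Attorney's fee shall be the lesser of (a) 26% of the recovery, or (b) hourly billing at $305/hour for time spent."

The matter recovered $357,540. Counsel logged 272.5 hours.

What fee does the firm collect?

(a) 26% of $357,540 = $92,960.40
(b) 272.5 × $305 = $83,112.50
The lesser is (b): $83,112.50.

$83,112.50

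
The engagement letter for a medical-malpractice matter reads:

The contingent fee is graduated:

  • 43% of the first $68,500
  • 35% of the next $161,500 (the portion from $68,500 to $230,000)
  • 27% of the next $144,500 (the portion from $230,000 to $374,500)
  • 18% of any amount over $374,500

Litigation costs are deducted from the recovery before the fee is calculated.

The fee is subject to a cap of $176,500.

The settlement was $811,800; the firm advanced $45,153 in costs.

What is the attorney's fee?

Fee base (net of costs): $811,800 − $45,153 = $766,647
First $68,500 at 43% = $29,455.00
Next $161,500 at 35% = $56,525.00
Next $144,500 at 27% = $39,015.00
Remaining $392,147 at 18% = $70,586.46
Fee: $29,455.00 + $56,525.00 + $39,015.00 + $70,586.46 = $195,581.46
$195,581.46 exceeds the $176,500 cap, so the fee is capped at $176,500.00.

$176,500.00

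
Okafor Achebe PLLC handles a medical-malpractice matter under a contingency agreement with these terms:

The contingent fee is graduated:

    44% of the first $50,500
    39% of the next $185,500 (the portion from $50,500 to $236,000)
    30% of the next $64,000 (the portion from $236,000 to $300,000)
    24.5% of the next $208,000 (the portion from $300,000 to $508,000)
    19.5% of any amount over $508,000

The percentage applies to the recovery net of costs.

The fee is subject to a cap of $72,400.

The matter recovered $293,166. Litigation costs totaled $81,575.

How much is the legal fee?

$72,400.00

Fee base (net of costs): $293,166 − $81,575 = $211,591
First $50,500 at 44% = $22,220.00
Remaining $161,091 at 39% = $62,825.49
Fee: $22,220.00 + $62,825.49 = $85,045.49
$85,045.49 exceeds the $72,400 cap, so the fee is capped at $72,400.00.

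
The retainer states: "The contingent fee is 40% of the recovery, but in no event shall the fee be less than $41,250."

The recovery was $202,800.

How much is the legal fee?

$81,120.00

40% of $202,800 = $81,120.00
That exceeds the $41,250 minimum.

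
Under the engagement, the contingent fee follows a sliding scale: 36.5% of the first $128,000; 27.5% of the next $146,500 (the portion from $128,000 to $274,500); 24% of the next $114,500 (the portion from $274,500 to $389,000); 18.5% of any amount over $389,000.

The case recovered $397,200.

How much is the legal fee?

$116,004.50

First $128,000 at 36.5% = $46,720.00
Next $146,500 at 27.5% = $40,287.50
Next $114,500 at 24% = $27,480.00
Remaining $8,200 at 18.5% = $1,517.00
Fee: $46,720.00 + $40,287.50 + $27,480.00 + $1,517.00 = $116,004.50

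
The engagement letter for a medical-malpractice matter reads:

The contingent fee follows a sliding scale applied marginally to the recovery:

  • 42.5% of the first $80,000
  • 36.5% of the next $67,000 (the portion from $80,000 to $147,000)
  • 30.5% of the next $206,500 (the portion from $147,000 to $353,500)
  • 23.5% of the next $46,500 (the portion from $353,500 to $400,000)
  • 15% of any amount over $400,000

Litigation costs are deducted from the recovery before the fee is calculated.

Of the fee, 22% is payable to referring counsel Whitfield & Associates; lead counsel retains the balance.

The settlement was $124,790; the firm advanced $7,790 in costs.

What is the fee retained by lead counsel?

$37,053.90

Fee base (net of costs): $124,790 − $7,790 = $117,000
First $80,000 at 42.5% = $34,000.00
Remaining $37,000 at 36.5% = $13,505.00
Fee: $34,000.00 + $13,505.00 = $47,505.00
Referral share: 22% of $47,505.00 = $10,451.10; lead counsel retains $47,505.00 − $10,451.10 = $37,053.90.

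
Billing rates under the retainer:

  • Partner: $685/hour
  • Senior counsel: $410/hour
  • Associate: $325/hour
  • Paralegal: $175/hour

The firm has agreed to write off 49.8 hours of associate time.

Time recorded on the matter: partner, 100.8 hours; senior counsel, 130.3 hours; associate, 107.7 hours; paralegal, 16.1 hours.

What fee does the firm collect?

Partner: 100.8 × $685 = $69,048.00
Senior counsel: 130.3 × $410 = $53,423.00
Associate: 107.7 × $325 = $35,002.50
Paralegal: 16.1 × $175 = $2,817.50
Subtotal: $160,291.00
Write-off: 49.8 × $325 = $16,185.00
Total: $160,291.00 − $16,185.00 = $144,106.00

$144,106.00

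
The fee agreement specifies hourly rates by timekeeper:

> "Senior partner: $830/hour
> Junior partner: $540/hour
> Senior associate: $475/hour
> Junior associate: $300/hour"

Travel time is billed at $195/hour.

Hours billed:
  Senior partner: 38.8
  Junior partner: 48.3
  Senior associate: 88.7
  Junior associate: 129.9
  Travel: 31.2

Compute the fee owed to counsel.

Senior partner: 38.8 × $830 = $32,204.00
Junior partner: 48.3 × $540 = $26,082.00
Senior associate: 88.7 × $475 = $42,132.50
Junior associate: 129.9 × $300 = $38,970.00
Subtotal: $32,204.00 + $26,082.00 + $42,132.50 + $38,970.00 = $139,388.50
Travel: 31.2 × $195 = $6,084.00
Total: $139,388.50 + $6,084.00 = $145,472.50

$145,472.50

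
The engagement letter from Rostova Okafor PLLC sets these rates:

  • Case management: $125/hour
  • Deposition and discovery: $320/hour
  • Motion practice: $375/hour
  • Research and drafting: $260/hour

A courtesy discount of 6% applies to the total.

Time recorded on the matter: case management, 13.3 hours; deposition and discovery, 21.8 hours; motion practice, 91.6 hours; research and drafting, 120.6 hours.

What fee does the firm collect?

Case management: 13.3 × $125 = $1,662.50
Deposition and discovery: 21.8 × $320 = $6,976.00
Motion practice: 91.6 × $375 = $34,350.00
Research and drafting: 120.6 × $260 = $31,356.00
Subtotal: $74,344.50
Less 6% discount: −$4,460.67
Total: $74,344.50 − $4,460.67 = $69,883.83

$69,883.83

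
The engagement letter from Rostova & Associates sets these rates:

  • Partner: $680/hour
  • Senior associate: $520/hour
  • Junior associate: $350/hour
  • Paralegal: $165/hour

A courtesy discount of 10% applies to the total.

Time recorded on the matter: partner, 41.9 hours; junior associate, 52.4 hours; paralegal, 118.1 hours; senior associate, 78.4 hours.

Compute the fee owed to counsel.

$96,377.85

Partner: 41.9 × $680 = $28,492.00
Senior associate: 78.4 × $520 = $40,768.00
Junior associate: 52.4 × $350 = $18,340.00
Paralegal: 118.1 × $165 = $19,486.50
Subtotal: $107,086.50
Less 10% discount: −$10,708.65
Total: $107,086.50 − $10,708.65 = $96,377.85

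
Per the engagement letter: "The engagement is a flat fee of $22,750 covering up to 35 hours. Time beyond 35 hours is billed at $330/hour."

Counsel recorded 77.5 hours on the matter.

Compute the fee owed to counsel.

$36,775.00

Flat fee: $22,750.00
Excess hours: 77.5 − 35 = 42.5
Overrun: 42.5 × $330 = $14,025.00
Total: $22,750.00 + $14,025.00 = $36,775.00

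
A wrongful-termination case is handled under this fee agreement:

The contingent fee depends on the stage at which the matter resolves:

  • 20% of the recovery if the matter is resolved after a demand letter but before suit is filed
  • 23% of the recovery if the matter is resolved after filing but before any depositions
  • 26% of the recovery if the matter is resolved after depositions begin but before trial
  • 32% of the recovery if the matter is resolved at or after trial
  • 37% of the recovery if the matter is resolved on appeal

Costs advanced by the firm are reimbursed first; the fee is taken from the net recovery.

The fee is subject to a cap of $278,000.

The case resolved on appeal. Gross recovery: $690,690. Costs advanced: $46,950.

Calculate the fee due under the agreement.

$238,183.80

Fee base (net of costs): $690,690 − $46,950 = $643,740
The matter resolved on appeal, so the 37% rate applies.
$643,740 × 37% = $238,183.80
$238,183.80 is under the $278,000 cap.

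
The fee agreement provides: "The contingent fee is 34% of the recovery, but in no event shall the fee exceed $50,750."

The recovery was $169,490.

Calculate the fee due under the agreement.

34% of $169,490 = $57,626.60
That exceeds the $50,750 cap, so the fee is capped at $50,750.

$50,750.00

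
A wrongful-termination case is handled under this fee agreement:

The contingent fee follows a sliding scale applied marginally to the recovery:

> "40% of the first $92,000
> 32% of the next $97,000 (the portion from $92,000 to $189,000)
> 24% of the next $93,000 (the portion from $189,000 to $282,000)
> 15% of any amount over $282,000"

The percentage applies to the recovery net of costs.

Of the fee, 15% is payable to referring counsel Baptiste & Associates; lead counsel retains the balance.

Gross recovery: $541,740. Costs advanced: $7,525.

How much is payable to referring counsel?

$19,198.84

Fee base (net of costs): $541,740 − $7,525 = $534,215
First $92,000 at 40% = $36,800.00
Next $97,000 at 32% = $31,040.00
Next $93,000 at 24% = $22,320.00
Remaining $252,215 at 15% = $37,832.25
Fee: $36,800.00 + $31,040.00 + $22,320.00 + $37,832.25 = $127,992.25
Referral share: 15% of $127,992.25 = $19,198.84; lead counsel retains $127,992.25 − $19,198.84 = $108,793.41.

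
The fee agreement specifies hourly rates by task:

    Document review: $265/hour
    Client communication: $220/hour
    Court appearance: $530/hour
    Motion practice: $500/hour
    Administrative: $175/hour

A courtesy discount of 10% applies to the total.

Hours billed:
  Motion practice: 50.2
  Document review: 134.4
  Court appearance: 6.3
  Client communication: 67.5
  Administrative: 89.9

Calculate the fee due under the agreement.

$85,173.75

Document review: 134.4 × $265 = $35,616.00
Client communication: 67.5 × $220 = $14,850.00
Court appearance: 6.3 × $530 = $3,339.00
Motion practice: 50.2 × $500 = $25,100.00
Administrative: 89.9 × $175 = $15,732.50
Subtotal: $94,637.50
Less 10% discount: −$9,463.75
Total: $94,637.50 − $9,463.75 = $85,173.75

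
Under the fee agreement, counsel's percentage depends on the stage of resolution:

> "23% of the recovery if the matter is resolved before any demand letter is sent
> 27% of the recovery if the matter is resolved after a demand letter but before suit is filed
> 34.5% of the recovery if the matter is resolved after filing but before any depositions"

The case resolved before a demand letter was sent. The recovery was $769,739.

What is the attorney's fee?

$177,039.97

The matter resolved before a demand letter was sent, so the 23% rate applies.
$769,739 × 23% = $177,039.97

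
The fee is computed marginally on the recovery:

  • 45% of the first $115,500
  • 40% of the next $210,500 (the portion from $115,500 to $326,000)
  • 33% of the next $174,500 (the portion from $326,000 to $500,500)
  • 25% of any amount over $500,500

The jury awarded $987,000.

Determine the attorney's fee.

$315,385.00

First $115,500 at 45% = $51,975.00
Next $210,500 at 40% = $84,200.00
Next $174,500 at 33% = $57,585.00
Remaining $486,500 at 25% = $121,625.00
Fee: $51,975.00 + $84,200.00 + $57,585.00 + $121,625.00 = $315,385.00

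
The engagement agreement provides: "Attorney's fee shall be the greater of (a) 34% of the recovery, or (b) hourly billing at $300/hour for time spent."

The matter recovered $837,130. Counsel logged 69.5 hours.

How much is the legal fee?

(a) 34% of $837,130 = $284,624.20
(b) 69.5 × $300 = $20,850.00
The greater is (a): $284,624.20.

$284,624.20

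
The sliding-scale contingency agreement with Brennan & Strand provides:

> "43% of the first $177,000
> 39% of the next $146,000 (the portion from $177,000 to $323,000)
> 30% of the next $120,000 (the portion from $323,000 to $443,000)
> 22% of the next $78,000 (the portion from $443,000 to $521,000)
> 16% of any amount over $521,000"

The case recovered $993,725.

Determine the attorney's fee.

$261,846.00

First $177,000 at 43% = $76,110.00
Next $146,000 at 39% = $56,940.00
Next $120,000 at 30% = $36,000.00
Next $78,000 at 22% = $17,160.00
Remaining $472,725 at 16% = $75,636.00
Fee: $76,110.00 + $56,940.00 + $36,000.00 + $17,160.00 + $75,636.00 = $261,846.00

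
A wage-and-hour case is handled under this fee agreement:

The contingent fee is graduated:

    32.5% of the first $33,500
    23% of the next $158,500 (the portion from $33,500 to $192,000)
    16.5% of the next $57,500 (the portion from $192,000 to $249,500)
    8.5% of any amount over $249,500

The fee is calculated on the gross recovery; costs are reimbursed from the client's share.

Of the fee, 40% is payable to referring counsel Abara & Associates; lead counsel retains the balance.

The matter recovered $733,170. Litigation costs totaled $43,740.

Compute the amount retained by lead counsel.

Fee base is the gross recovery, $733,170; costs are reimbursed separately.
First $33,500 at 32.5% = $10,887.50
Next $158,500 at 23% = $36,455.00
Next $57,500 at 16.5% = $9,487.50
Remaining $483,670 at 8.5% = $41,111.95
Fee: $10,887.50 + $36,455.00 + $9,487.50 + $41,111.95 = $97,941.95
Referral share: 40% of $97,941.95 = $39,176.78; lead counsel retains $97,941.95 − $39,176.78 = $58,765.17.

$58,765.17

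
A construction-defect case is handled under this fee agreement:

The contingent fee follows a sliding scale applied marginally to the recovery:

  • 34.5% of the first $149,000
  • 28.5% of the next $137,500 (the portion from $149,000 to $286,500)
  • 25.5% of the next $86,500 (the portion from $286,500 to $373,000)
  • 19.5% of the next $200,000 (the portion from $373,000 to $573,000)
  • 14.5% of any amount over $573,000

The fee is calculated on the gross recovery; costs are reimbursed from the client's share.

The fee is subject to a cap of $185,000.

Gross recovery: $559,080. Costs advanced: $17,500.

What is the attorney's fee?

$148,935.60

Fee base is the gross recovery, $559,080; costs are reimbursed separately.
First $149,000 at 34.5% = $51,405.00
Next $137,500 at 28.5% = $39,187.50
Next $86,500 at 25.5% = $22,057.50
Remaining $186,080 at 19.5% = $36,285.60
Fee: $51,405.00 + $39,187.50 + $22,057.50 + $36,285.60 = $148,935.60
$148,935.60 is under the $185,000 cap.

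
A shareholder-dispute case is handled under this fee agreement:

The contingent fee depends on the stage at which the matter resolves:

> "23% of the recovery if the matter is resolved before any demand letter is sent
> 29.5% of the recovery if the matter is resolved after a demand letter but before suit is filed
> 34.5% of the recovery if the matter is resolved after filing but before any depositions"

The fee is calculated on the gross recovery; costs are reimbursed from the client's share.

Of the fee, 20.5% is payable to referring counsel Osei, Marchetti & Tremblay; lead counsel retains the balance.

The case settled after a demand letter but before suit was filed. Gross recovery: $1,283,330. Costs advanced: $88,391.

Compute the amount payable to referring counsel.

$77,609.38

Fee base is the gross recovery, $1,283,330; costs are reimbursed separately.
The matter settled after a demand letter but before suit was filed, so the 29.5% rate applies.
$1,283,330 × 29.5% = $378,582.35
Referral share: 20.5% of $378,582.35 = $77,609.38; lead counsel retains $378,582.35 − $77,609.38 = $300,972.97.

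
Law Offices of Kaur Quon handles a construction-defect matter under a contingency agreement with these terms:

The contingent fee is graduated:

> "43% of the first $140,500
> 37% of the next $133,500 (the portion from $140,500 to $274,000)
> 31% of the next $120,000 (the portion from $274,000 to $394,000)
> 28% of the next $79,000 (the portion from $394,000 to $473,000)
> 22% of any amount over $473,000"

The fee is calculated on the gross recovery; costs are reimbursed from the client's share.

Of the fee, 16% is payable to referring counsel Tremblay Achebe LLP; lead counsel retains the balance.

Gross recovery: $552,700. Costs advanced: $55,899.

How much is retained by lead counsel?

Fee base is the gross recovery, $552,700; costs are reimbursed separately.
First $140,500 at 43% = $60,415.00
Next $133,500 at 37% = $49,395.00
Next $120,000 at 31% = $37,200.00
Next $79,000 at 28% = $22,120.00
Remaining $79,700 at 22% = $17,534.00
Fee: $60,415.00 + $49,395.00 + $37,200.00 + $22,120.00 + $17,534.00 = $186,664.00
Referral share: 16% of $186,664.00 = $29,866.24; lead counsel retains $186,664.00 − $29,866.24 = $156,797.76.

$156,797.76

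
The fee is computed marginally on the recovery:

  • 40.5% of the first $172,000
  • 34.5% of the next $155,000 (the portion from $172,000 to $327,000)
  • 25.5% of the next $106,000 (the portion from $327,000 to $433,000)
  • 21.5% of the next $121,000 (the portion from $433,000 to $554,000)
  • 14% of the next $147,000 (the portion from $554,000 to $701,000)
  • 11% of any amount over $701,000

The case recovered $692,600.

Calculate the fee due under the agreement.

First $172,000 at 40.5% = $69,660.00
Next $155,000 at 34.5% = $53,475.00
Next $106,000 at 25.5% = $27,030.00
Next $121,000 at 21.5% = $26,015.00
Remaining $138,600 at 14% = $19,404.00
Fee: $69,660.00 + $53,475.00 + $27,030.00 + $26,015.00 + $19,404.00 = $195,584.00

$195,584.00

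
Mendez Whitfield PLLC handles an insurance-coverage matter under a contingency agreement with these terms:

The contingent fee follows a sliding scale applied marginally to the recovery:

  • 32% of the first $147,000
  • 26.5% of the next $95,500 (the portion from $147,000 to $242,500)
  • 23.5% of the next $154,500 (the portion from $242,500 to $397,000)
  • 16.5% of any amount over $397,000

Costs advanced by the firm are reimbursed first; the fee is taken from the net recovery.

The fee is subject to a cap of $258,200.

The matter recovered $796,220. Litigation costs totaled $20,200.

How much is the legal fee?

Fee base (net of costs): $796,220 − $20,200 = $776,020
First $147,000 at 32% = $47,040.00
Next $95,500 at 26.5% = $25,307.50
Next $154,500 at 23.5% = $36,307.50
Remaining $379,020 at 16.5% = $62,538.30
Fee: $47,040.00 + $25,307.50 + $36,307.50 + $62,538.30 = $171,193.30
$171,193.30 is under the $258,200 cap.

$171,193.30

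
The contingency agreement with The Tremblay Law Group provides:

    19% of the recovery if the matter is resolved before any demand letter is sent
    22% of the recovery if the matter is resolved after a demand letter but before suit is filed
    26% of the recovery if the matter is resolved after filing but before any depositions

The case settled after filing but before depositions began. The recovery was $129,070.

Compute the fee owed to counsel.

The matter settled after filing but before depositions began, so the 26% rate applies.
$129,070 × 26% = $33,558.20

$33,558.20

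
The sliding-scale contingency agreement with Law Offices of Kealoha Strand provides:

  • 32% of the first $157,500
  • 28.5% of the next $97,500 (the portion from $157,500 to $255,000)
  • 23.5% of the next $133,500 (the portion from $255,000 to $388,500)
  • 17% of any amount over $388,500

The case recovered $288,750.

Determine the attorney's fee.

First $157,500 at 32% = $50,400.00
Next $97,500 at 28.5% = $27,787.50
Remaining $33,750 at 23.5% = $7,931.25
Fee: $50,400.00 + $27,787.50 + $7,931.25 = $86,118.75

$86,118.75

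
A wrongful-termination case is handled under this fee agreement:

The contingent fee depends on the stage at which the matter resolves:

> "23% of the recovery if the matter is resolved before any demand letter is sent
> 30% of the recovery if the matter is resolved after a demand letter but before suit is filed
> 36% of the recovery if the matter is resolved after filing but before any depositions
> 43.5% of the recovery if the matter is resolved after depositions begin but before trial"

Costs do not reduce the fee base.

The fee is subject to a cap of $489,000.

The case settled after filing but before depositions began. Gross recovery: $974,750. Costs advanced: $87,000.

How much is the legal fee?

$350,910.00

Fee base is the gross recovery, $974,750; costs are reimbursed separately.
The matter settled after filing but before depositions began, so the 36% rate applies.
$974,750 × 36% = $350,910.00
$350,910.00 is under the $489,000 cap.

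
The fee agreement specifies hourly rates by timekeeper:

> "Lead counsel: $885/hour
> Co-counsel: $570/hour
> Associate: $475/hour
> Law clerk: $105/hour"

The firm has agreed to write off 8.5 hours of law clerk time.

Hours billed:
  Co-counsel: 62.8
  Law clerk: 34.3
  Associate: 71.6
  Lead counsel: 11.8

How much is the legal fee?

$82,958.00

Lead counsel: 11.8 × $885 = $10,443.00
Co-counsel: 62.8 × $570 = $35,796.00
Associate: 71.6 × $475 = $34,010.00
Law clerk: 34.3 × $105 = $3,601.50
Subtotal: $83,850.50
Write-off: 8.5 × $105 = $892.50
Total: $83,850.50 − $892.50 = $82,958.00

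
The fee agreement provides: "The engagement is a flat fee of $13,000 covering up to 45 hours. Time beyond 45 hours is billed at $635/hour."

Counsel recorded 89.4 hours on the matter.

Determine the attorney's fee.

$41,194.00

Flat fee: $13,000.00
Excess hours: 89.4 − 45 = 44.4
Overrun: 44.4 × $635 = $28,194.00
Total: $13,000.00 + $28,194.00 = $41,194.00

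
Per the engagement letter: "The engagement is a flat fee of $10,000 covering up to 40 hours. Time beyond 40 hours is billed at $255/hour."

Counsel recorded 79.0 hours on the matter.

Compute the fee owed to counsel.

Flat fee: $10,000.00
Excess hours: 79.0 − 40 = 39.0
Overrun: 39.0 × $255 = $9,945.00
Total: $10,000.00 + $9,945.00 = $19,945.00

$19,945.00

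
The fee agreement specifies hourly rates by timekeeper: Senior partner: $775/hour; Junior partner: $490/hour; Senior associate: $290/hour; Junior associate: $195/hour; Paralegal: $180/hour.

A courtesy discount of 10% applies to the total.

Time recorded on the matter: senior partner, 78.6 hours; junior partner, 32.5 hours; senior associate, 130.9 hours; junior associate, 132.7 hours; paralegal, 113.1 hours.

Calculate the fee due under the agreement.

$144,931.95

Senior partner: 78.6 × $775 = $60,915.00
Junior partner: 32.5 × $490 = $15,925.00
Senior associate: 130.9 × $290 = $37,961.00
Junior associate: 132.7 × $195 = $25,876.50
Paralegal: 113.1 × $180 = $20,358.00
Subtotal: $161,035.50
Less 10% discount: −$16,103.55
Total: $161,035.50 − $16,103.55 = $144,931.95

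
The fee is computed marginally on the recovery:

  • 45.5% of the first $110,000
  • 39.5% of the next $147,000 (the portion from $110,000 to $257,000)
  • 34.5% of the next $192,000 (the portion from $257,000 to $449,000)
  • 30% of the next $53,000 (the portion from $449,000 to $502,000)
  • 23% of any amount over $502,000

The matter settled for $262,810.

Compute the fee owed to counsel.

$110,119.45

First $110,000 at 45.5% = $50,050.00
Next $147,000 at 39.5% = $58,065.00
Remaining $5,810 at 34.5% = $2,004.45
Fee: $50,050.00 + $58,065.00 + $2,004.45 = $110,119.45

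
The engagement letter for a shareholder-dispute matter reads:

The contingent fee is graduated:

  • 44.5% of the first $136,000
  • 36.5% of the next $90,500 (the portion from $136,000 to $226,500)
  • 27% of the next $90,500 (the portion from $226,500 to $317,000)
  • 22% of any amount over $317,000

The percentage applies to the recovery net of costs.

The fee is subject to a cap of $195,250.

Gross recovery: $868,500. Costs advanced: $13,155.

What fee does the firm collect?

Fee base (net of costs): $868,500 − $13,155 = $855,345
First $136,000 at 44.5% = $60,520.00
Next $90,500 at 36.5% = $33,032.50
Next $90,500 at 27% = $24,435.00
Remaining $538,345 at 22% = $118,435.90
Fee: $60,520.00 + $33,032.50 + $24,435.00 + $118,435.90 = $236,423.40
$236,423.40 exceeds the $195,250 cap, so the fee is capped at $195,250.00.

$195,250.00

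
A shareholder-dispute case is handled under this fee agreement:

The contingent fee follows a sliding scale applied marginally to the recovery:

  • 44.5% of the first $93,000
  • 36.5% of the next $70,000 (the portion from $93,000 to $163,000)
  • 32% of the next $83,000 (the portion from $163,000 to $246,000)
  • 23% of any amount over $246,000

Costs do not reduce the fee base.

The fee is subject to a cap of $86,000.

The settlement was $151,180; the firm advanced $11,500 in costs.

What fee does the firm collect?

Fee base is the gross recovery, $151,180; costs are reimbursed separately.
First $93,000 at 44.5% = $41,385.00
Remaining $58,180 at 36.5% = $21,235.70
Fee: $41,385.00 + $21,235.70 = $62,620.70
$62,620.70 is under the $86,000 cap.

$62,620.70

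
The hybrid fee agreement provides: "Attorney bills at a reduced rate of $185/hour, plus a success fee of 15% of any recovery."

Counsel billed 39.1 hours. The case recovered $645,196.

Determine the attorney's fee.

$104,012.90

Hourly: 39.1 × $185 = $7,233.50
Success fee: 15% of $645,196 = $96,779.40
Total: $7,233.50 + $96,779.40 = $104,012.90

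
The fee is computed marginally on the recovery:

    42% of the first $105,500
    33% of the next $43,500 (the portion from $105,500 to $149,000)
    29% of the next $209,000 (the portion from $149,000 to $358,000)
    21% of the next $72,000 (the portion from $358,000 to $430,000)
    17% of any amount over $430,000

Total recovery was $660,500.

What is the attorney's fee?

$173,580.00

First $105,500 at 42% = $44,310.00
Next $43,500 at 33% = $14,355.00
Next $209,000 at 29% = $60,610.00
Next $72,000 at 21% = $15,120.00
Remaining $230,500 at 17% = $39,185.00
Fee: $44,310.00 + $14,355.00 + $60,610.00 + $15,120.00 + $39,185.00 = $173,580.00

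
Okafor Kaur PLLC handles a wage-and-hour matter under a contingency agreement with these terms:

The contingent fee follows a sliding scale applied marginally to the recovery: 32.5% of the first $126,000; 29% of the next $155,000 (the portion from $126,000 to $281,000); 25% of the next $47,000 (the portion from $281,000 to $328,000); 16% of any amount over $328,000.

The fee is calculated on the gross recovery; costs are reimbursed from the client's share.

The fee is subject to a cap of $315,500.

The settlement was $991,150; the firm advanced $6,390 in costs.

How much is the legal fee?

$203,754.00

Fee base is the gross recovery, $991,150; costs are reimbursed separately.
First $126,000 at 32.5% = $40,950.00
Next $155,000 at 29% = $44,950.00
Next $47,000 at 25% = $11,750.00
Remaining $663,150 at 16% = $106,104.00
Fee: $40,950.00 + $44,950.00 + $11,750.00 + $106,104.00 = $203,754.00
$203,754.00 is under the $315,500 cap.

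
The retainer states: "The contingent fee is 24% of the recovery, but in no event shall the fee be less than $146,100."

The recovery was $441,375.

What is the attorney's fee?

$146,100.00

24% of $441,375 = $105,930.00
That is below the $146,100 minimum, so the minimum applies.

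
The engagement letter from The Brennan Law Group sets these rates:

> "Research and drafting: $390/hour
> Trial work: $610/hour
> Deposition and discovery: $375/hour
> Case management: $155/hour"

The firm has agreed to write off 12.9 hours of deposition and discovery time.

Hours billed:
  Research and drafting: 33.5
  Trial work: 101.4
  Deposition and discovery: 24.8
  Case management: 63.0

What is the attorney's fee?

$89,146.50

Research and drafting: 33.5 × $390 = $13,065.00
Trial work: 101.4 × $610 = $61,854.00
Deposition and discovery: 24.8 × $375 = $9,300.00
Case management: 63.0 × $155 = $9,765.00
Subtotal: $93,984.00
Write-off: 12.9 × $375 = $4,837.50
Total: $93,984.00 − $4,837.50 = $89,146.50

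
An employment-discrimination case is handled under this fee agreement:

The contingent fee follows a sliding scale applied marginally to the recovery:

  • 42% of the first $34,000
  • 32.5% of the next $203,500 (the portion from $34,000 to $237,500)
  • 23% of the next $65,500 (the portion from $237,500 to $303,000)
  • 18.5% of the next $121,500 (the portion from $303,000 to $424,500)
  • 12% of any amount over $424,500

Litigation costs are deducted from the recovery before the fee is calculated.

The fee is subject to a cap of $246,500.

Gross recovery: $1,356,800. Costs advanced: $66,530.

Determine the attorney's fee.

$221,852.40

Fee base (net of costs): $1,356,800 − $66,530 = $1,290,270
First $34,000 at 42% = $14,280.00
Next $203,500 at 32.5% = $66,137.50
Next $65,500 at 23% = $15,065.00
Next $121,500 at 18.5% = $22,477.50
Remaining $865,770 at 12% = $103,892.40
Fee: $14,280.00 + $66,137.50 + $15,065.00 + $22,477.50 + $103,892.40 = $221,852.40
$221,852.40 is under the $246,500 cap.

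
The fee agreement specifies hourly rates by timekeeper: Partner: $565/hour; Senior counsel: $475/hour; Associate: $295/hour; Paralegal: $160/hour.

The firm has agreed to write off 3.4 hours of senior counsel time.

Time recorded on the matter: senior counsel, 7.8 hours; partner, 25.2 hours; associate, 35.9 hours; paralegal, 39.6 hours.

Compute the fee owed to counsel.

$33,254.50

Partner: 25.2 × $565 = $14,238.00
Senior counsel: 7.8 × $475 = $3,705.00
Associate: 35.9 × $295 = $10,590.50
Paralegal: 39.6 × $160 = $6,336.00
Subtotal: $34,869.50
Write-off: 3.4 × $475 = $1,615.00
Total: $34,869.50 − $1,615.00 = $33,254.50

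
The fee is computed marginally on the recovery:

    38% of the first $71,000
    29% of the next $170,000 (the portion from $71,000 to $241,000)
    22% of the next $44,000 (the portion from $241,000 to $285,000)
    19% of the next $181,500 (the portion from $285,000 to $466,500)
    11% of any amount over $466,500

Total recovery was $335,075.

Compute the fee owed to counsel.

First $71,000 at 38% = $26,980.00
Next $170,000 at 29% = $49,300.00
Next $44,000 at 22% = $9,680.00
Remaining $50,075 at 19% = $9,514.25
Fee: $26,980.00 + $49,300.00 + $9,680.00 + $9,514.25 = $95,474.25

$95,474.25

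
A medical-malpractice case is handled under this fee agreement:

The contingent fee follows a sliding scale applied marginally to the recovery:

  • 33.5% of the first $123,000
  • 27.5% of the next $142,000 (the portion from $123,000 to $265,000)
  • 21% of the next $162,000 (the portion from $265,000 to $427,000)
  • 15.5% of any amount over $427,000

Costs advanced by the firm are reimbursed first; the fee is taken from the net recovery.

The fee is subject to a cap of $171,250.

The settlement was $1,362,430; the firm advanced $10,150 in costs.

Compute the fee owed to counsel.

$171,250.00

Fee base (net of costs): $1,362,430 − $10,150 = $1,352,280
First $123,000 at 33.5% = $41,205.00
Next $142,000 at 27.5% = $39,050.00
Next $162,000 at 21% = $34,020.00
Remaining $925,280 at 15.5% = $143,418.40
Fee: $41,205.00 + $39,050.00 + $34,020.00 + $143,418.40 = $257,693.40
$257,693.40 exceeds the $171,250 cap, so the fee is capped at $171,250.00.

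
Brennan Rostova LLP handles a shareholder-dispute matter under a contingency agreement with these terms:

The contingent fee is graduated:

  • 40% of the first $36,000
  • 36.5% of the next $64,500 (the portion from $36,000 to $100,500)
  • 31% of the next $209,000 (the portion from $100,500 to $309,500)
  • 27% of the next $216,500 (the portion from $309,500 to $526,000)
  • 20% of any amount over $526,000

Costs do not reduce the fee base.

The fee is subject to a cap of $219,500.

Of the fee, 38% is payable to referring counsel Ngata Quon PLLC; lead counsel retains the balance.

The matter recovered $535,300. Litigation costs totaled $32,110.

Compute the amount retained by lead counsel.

Fee base is the gross recovery, $535,300; costs are reimbursed separately.
First $36,000 at 40% = $14,400.00
Next $64,500 at 36.5% = $23,542.50
Next $209,000 at 31% = $64,790.00
Next $216,500 at 27% = $58,455.00
Remaining $9,300 at 20% = $1,860.00
Fee: $14,400.00 + $23,542.50 + $64,790.00 + $58,455.00 + $1,860.00 = $163,047.50
$163,047.50 is under the $219,500 cap.
Referral share: 38% of $163,047.50 = $61,958.05; lead counsel retains $163,047.50 − $61,958.05 = $101,089.45.

$101,089.45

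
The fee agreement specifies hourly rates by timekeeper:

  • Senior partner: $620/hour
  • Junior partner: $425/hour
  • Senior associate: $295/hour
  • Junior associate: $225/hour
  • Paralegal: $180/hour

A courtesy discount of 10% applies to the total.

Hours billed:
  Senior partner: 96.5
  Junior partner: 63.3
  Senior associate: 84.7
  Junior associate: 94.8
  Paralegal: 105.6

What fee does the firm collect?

Senior partner: 96.5 × $620 = $59,830.00
Junior partner: 63.3 × $425 = $26,902.50
Senior associate: 84.7 × $295 = $24,986.50
Junior associate: 94.8 × $225 = $21,330.00
Paralegal: 105.6 × $180 = $19,008.00
Subtotal: $152,057.00
Less 10% discount: −$15,205.70
Total: $152,057.00 − $15,205.70 = $136,851.30

$136,851.30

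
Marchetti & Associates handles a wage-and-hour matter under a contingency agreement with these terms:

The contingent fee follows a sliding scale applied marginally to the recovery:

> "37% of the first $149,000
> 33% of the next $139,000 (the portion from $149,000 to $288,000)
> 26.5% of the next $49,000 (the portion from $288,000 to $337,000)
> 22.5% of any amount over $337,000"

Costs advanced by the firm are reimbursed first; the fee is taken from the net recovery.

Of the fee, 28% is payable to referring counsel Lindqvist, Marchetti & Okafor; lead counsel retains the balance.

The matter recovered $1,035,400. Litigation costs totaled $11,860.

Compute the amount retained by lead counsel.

Fee base (net of costs): $1,035,400 − $11,860 = $1,023,540
First $149,000 at 37% = $55,130.00
Next $139,000 at 33% = $45,870.00
Next $49,000 at 26.5% = $12,985.00
Remaining $686,540 at 22.5% = $154,471.50
Fee: $55,130.00 + $45,870.00 + $12,985.00 + $154,471.50 = $268,456.50
Referral share: 28% of $268,456.50 = $75,167.82; lead counsel retains $268,456.50 − $75,167.82 = $193,288.68.

$193,288.68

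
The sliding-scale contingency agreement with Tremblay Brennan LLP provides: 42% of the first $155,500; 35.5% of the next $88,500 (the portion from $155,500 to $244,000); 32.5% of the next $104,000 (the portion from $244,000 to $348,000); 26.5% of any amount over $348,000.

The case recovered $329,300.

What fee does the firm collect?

$124,450.00

First $155,500 at 42% = $65,310.00
Next $88,500 at 35.5% = $31,417.50
Remaining $85,300 at 32.5% = $27,722.50
Fee: $65,310.00 + $31,417.50 + $27,722.50 = $124,450.00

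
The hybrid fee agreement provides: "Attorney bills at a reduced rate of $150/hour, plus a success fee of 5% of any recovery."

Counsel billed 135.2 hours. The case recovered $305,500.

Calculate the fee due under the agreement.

$35,555.00

Hourly: 135.2 × $150 = $20,280.00
Success fee: 5% of $305,500 = $15,275.00
Total: $20,280.00 + $15,275.00 = $35,555.00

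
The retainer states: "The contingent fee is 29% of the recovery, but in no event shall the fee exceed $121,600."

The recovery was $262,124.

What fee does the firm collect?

29% of $262,124 = $76,015.96
That is under the $121,600 cap.

$76,015.96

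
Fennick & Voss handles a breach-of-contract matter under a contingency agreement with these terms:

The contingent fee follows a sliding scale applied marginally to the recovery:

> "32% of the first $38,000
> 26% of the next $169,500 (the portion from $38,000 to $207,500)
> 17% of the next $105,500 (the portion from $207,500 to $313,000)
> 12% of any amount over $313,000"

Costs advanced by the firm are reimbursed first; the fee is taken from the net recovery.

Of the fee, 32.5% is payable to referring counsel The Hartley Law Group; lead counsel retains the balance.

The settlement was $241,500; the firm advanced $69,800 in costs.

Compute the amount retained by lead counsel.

Fee base (net of costs): $241,500 − $69,800 = $171,700
First $38,000 at 32% = $12,160.00
Remaining $133,700 at 26% = $34,762.00
Fee: $12,160.00 + $34,762.00 = $46,922.00
Referral share: 32.5% of $46,922.00 = $15,249.65; lead counsel retains $46,922.00 − $15,249.65 = $31,672.35.

$31,672.35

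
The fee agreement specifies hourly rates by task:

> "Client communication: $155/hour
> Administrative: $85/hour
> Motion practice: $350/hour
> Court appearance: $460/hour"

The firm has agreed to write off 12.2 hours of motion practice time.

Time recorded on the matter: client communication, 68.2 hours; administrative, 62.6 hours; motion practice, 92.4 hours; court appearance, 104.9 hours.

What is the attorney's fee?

$92,216.00

Client communication: 68.2 × $155 = $10,571.00
Administrative: 62.6 × $85 = $5,321.00
Motion practice: 92.4 × $350 = $32,340.00
Court appearance: 104.9 × $460 = $48,254.00
Subtotal: $96,486.00
Write-off: 12.2 × $350 = $4,270.00
Total: $96,486.00 − $4,270.00 = $92,216.00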